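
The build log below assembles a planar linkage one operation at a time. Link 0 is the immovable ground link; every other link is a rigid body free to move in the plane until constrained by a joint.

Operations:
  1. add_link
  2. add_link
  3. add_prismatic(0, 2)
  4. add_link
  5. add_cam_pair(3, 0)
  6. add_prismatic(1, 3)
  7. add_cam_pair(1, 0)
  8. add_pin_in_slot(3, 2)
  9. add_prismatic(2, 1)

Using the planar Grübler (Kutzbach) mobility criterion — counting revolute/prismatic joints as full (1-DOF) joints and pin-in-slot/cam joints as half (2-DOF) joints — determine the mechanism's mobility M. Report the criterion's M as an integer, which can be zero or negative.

M = 0

[1;0;0] (link 0 is ground)
L+ [2;0;0]
L+ [3;0;0]
P(0,2)∈J1 [3;1;0]
L+ [4;1;0]
C(3,0)∈J2 [4;1;1]
P(1,3)∈J1 [4;2;1]
C(1,0)∈J2 [4;2;2]
PS(3,2)∈J2 [4;2;3]
P(2,1)∈J1 [4;3;3]
mobility = 9 − 6 − 3 = 0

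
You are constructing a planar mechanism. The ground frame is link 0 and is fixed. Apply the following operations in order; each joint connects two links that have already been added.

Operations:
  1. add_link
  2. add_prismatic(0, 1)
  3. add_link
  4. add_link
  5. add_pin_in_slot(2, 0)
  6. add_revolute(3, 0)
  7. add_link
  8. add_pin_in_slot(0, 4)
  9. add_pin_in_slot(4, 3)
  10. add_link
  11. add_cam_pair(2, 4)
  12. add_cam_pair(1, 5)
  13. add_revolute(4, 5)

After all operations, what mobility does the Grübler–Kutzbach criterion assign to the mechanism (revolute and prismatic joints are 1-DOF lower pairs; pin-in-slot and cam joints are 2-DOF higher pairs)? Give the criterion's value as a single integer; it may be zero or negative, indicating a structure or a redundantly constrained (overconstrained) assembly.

M = 4

ground; <1,0,0>
#1 <2,0,0>
P:0↔1 J1 <2,1,0>
#2 <3,1,0>
#3 <4,1,0>
PS:2↔0 J2 <4,1,1>
R:3↔0 J1 <4,2,1>
#4 <5,2,1>
PS:0↔4 J2 <5,2,2>
PS:4↔3 J2 <5,2,3>
#5 <6,2,3>
C:2↔4 J2 <6,2,4>
C:1↔5 J2 <6,2,5>
R:4↔5 J1 <6,3,5>
3×5 − 2×3 − 1×5 = 4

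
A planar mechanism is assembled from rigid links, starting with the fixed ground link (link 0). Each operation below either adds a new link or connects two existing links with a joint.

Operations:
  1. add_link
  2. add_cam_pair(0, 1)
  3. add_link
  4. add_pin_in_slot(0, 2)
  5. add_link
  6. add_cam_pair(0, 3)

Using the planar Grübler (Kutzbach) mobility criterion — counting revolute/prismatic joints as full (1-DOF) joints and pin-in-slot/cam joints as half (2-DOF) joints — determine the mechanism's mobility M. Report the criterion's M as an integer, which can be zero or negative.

M = 6

ground; <1,0,0>
#1 <2,0,0>
C:0↔1 J2 <2,0,1>
#2 <3,0,1>
PS:0↔2 J2 <3,0,2>
#3 <4,0,2>
C:0↔3 J2 <4,0,3>
3×3 − 2×0 − 1×3 = 6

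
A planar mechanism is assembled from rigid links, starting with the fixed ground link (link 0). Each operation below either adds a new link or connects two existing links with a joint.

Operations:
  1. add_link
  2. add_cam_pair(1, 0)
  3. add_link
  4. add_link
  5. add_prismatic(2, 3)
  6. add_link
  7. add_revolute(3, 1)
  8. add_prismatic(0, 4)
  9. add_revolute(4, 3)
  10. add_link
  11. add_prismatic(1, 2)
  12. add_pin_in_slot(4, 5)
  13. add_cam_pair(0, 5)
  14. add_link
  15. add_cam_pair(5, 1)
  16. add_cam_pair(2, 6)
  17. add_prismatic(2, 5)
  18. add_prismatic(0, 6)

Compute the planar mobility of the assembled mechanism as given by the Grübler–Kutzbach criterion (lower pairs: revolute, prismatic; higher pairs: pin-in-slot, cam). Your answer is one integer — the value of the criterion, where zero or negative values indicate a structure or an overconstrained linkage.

M = -1

ground; <1,0,0>
#1 <2,0,0>
C:1↔0 J2 <2,0,1>
#2 <3,0,1>
#3 <4,0,1>
P:2↔3 J1 <4,1,1>
#4 <5,1,1>
R:3↔1 J1 <5,2,1>
P:0↔4 J1 <5,3,1>
R:4↔3 J1 <5,4,1>
#5 <6,4,1>
P:1↔2 J1 <6,5,1>
PS:4↔5 J2 <6,5,2>
C:0↔5 J2 <6,5,3>
#6 <7,5,3>
C:5↔1 J2 <7,5,4>
C:2↔6 J2 <7,5,5>
P:2↔5 J1 <7,6,5>
P:0↔6 J1 <7,7,5>
3×6 − 2×7 − 1×5 = -1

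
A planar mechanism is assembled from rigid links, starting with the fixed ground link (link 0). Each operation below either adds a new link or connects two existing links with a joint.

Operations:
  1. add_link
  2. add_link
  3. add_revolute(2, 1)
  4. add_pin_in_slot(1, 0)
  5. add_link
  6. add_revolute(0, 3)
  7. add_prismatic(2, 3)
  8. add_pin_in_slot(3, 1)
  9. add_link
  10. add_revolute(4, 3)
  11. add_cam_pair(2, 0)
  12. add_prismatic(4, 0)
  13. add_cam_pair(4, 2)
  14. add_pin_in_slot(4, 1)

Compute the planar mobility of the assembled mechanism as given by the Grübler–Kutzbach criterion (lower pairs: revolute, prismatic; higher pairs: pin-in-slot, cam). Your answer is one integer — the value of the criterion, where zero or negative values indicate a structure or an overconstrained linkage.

ground; <1,0,0>
#1 <2,0,0>
#2 <3,0,0>
R:2↔1 J1 <3,1,0>
PS:1↔0 J2 <3,1,1>
#3 <4,1,1>
R:0↔3 J1 <4,2,1>
P:2↔3 J1 <4,3,1>
PS:3↔1 J2 <4,3,2>
#4 <5,3,2>
R:4↔3 J1 <5,4,2>
C:2↔0 J2 <5,4,3>
P:4↔0 J1 <5,5,3>
C:4↔2 J2 <5,5,4>
PS:4↔1 J2 <5,5,5>
3×4 − 2×5 − 1×5 = -3

M = -3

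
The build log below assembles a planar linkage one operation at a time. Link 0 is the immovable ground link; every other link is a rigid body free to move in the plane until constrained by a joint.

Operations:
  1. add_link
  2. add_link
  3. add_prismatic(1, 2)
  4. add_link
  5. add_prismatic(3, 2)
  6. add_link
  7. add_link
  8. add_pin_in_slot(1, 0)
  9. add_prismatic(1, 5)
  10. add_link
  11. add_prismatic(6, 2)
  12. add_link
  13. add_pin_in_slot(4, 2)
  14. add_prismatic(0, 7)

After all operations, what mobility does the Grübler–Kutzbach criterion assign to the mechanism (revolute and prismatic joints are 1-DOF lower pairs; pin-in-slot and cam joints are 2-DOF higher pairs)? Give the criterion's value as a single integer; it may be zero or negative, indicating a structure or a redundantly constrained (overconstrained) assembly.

M = 9

L=1 J1=0 J2=0
add link → L=2 J1=0 J2=0
add link → L=3 J1=0 J2=0
P@1,2 dof=1 J1 → L=3 J1=1 J2=0
add link → L=4 J1=1 J2=0
P@3,2 dof=1 J1 → L=4 J1=2 J2=0
add link → L=5 J1=2 J2=0
add link → L=6 J1=2 J2=0
PS@1,0 dof=2 J2 → L=6 J1=2 J2=1
P@1,5 dof=1 J1 → L=6 J1=3 J2=1
add link → L=7 J1=3 J2=1
P@6,2 dof=1 J1 → L=7 J1=4 J2=1
add link → L=8 J1=4 J2=1
PS@4,2 dof=2 J2 → L=8 J1=4 J2=2
P@0,7 dof=1 J1 → L=8 J1=5 J2=2
M=3(L−1)−2J1−J2=3·7−2·5−2=9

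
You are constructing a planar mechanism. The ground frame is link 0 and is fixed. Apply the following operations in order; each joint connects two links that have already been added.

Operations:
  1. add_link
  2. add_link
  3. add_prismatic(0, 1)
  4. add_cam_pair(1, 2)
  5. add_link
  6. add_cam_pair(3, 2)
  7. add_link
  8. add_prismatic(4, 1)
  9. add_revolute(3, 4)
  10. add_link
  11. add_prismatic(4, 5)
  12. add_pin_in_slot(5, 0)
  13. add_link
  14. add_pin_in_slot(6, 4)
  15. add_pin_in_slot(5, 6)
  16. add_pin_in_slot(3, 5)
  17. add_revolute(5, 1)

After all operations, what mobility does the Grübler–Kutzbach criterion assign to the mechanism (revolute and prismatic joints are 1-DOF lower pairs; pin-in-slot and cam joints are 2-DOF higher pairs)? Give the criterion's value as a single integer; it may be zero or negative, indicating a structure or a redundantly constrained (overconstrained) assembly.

link 0 = ground. State L|J1|J2 = 1|0|0
+link1  2|0|0
+link2  3|0|0
P(0,1) f=1→J1  3|1|0
C(1,2) f=2→J2  3|1|1
+link3  4|1|1
C(3,2) f=2→J2  4|1|2
+link4  5|1|2
P(4,1) f=1→J1  5|2|2
R(3,4) f=1→J1  5|3|2
+link5  6|3|2
P(4,5) f=1→J1  6|4|2
PS(5,0) f=2→J2  6|4|3
+link6  7|4|3
PS(6,4) f=2→J2  7|4|4
PS(5,6) f=2→J2  7|4|5
PS(3,5) f=2→J2  7|4|6
R(5,1) f=1→J1  7|5|6
M = 3(7−1)−2·5−6 = 18−10−6 = 2

M = 2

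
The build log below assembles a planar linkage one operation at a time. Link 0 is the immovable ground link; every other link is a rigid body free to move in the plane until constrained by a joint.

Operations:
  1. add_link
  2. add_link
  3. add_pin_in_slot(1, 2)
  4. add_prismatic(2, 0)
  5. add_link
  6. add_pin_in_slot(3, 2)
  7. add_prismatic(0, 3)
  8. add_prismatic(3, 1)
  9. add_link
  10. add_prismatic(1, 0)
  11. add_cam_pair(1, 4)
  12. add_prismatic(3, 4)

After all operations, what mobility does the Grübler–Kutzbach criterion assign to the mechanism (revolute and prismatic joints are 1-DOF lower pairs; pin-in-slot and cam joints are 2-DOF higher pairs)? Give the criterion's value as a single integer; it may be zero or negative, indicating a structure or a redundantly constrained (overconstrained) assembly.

M = -1

ground; <1,0,0>
#1 <2,0,0>
#2 <3,0,0>
PS:1↔2 J2 <3,0,1>
P:2↔0 J1 <3,1,1>
#3 <4,1,1>
PS:3↔2 J2 <4,1,2>
P:0↔3 J1 <4,2,2>
P:3↔1 J1 <4,3,2>
#4 <5,3,2>
P:1↔0 J1 <5,4,2>
C:1↔4 J2 <5,4,3>
P:3↔4 J1 <5,5,3>
3×4 − 2×5 − 1×3 = -1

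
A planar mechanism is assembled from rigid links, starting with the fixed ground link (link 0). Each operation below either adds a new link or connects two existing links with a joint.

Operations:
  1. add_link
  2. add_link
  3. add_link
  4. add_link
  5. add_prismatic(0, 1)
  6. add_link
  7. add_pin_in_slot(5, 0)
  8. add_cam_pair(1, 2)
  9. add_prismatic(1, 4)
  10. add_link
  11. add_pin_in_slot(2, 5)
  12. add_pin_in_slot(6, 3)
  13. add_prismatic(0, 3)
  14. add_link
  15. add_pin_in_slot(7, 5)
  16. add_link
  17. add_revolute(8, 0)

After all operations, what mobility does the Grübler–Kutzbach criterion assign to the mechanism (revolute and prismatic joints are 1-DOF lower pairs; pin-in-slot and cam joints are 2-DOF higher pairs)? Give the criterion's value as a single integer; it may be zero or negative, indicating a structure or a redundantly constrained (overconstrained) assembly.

(L,J1,J2)=(1,0,0); link0 fixed
link1: (2,0,0)
link2: (3,0,0)
link3: (4,0,0)
link4: (5,0,0)
P 0-1 [J1]: (5,1,0)
link5: (6,1,0)
PS 5-0 [J2]: (6,1,1)
C 1-2 [J2]: (6,1,2)
P 1-4 [J1]: (6,2,2)
link6: (7,2,2)
PS 2-5 [J2]: (7,2,3)
PS 6-3 [J2]: (7,2,4)
P 0-3 [J1]: (7,3,4)
link7: (8,3,4)
PS 7-5 [J2]: (8,3,5)
link8: (9,3,5)
R 8-0 [J1]: (9,4,5)
Grübler: 3·8 − 2·4 − 5 = 11

M = 11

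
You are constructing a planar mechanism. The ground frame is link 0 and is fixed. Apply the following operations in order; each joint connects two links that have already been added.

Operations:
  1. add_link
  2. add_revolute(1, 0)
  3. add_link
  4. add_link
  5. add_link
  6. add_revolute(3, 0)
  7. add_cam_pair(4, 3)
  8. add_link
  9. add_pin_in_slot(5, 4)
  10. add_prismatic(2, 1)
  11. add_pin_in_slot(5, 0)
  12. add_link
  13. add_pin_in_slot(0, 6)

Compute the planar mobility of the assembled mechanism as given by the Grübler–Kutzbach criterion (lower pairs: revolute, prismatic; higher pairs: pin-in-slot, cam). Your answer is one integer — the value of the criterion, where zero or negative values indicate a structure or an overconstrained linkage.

M = 8

(L,J1,J2)=(1,0,0); link0 fixed
link1: (2,0,0)
R 1-0 [J1]: (2,1,0)
link2: (3,1,0)
link3: (4,1,0)
link4: (5,1,0)
R 3-0 [J1]: (5,2,0)
C 4-3 [J2]: (5,2,1)
link5: (6,2,1)
PS 5-4 [J2]: (6,2,2)
P 2-1 [J1]: (6,3,2)
PS 5-0 [J2]: (6,3,3)
link6: (7,3,3)
PS 0-6 [J2]: (7,3,4)
Grübler: 3·6 − 2·3 − 4 = 8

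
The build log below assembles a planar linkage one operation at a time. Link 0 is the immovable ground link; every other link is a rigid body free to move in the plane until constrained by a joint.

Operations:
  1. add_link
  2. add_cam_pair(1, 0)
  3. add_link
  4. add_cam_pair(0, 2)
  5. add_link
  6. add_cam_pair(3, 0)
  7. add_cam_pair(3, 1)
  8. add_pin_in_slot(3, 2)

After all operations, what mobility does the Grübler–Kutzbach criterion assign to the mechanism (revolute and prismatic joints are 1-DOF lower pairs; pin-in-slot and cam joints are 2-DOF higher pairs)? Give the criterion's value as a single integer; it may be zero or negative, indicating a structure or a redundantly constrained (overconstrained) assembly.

(L,J1,J2)=(1,0,0); link0 fixed
link1: (2,0,0)
C 1-0 [J2]: (2,0,1)
link2: (3,0,1)
C 0-2 [J2]: (3,0,2)
link3: (4,0,2)
C 3-0 [J2]: (4,0,3)
C 3-1 [J2]: (4,0,4)
PS 3-2 [J2]: (4,0,5)
Grübler: 3·3 − 2·0 − 5 = 4

M = 4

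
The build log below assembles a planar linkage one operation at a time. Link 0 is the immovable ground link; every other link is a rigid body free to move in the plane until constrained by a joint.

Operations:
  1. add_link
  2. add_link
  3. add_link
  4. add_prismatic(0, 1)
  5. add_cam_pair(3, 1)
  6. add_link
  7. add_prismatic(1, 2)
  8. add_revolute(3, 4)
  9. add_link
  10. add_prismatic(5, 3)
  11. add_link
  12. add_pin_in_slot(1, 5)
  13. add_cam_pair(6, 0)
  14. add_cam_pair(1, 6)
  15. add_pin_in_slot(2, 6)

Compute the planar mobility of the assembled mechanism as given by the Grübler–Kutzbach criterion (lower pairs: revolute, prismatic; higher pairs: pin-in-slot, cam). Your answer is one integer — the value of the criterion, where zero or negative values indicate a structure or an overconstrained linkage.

(L,J1,J2)=(1,0,0); link0 fixed
link1: (2,0,0)
link2: (3,0,0)
link3: (4,0,0)
P 0-1 [J1]: (4,1,0)
C 3-1 [J2]: (4,1,1)
link4: (5,1,1)
P 1-2 [J1]: (5,2,1)
R 3-4 [J1]: (5,3,1)
link5: (6,3,1)
P 5-3 [J1]: (6,4,1)
link6: (7,4,1)
PS 1-5 [J2]: (7,4,2)
C 6-0 [J2]: (7,4,3)
C 1-6 [J2]: (7,4,4)
PS 2-6 [J2]: (7,4,5)
Grübler: 3·6 − 2·4 − 5 = 5

M = 5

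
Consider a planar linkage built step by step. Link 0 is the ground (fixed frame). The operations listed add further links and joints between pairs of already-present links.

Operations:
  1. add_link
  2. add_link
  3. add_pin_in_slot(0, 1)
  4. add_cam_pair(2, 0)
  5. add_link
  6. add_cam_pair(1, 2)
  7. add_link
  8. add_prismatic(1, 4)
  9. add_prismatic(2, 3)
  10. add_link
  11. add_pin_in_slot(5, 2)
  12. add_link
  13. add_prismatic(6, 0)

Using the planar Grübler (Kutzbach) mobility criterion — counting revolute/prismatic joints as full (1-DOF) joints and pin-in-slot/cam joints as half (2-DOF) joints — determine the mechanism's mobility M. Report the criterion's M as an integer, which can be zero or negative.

(L,J1,J2)=(1,0,0); link0 fixed
link1: (2,0,0)
link2: (3,0,0)
PS 0-1 [J2]: (3,0,1)
C 2-0 [J2]: (3,0,2)
link3: (4,0,2)
C 1-2 [J2]: (4,0,3)
link4: (5,0,3)
P 1-4 [J1]: (5,1,3)
P 2-3 [J1]: (5,2,3)
link5: (6,2,3)
PS 5-2 [J2]: (6,2,4)
link6: (7,2,4)
P 6-0 [J1]: (7,3,4)
Grübler: 3·6 − 2·3 − 4 = 8

M = 8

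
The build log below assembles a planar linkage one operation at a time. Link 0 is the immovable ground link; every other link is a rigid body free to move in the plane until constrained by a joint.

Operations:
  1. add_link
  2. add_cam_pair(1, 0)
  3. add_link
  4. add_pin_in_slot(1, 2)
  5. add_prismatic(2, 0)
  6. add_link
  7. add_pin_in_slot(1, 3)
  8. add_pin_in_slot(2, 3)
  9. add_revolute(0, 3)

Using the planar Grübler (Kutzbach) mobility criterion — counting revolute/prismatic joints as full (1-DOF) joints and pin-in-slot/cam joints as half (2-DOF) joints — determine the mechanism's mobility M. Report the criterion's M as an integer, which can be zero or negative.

M = 1

link 0 = ground. State L|J1|J2 = 1|0|0
+link1  2|0|0
C(1,0) f=2→J2  2|0|1
+link2  3|0|1
PS(1,2) f=2→J2  3|0|2
P(2,0) f=1→J1  3|1|2
+link3  4|1|2
PS(1,3) f=2→J2  4|1|3
PS(2,3) f=2→J2  4|1|4
R(0,3) f=1→J1  4|2|4
M = 3(4−1)−2·2−4 = 9−4−4 = 1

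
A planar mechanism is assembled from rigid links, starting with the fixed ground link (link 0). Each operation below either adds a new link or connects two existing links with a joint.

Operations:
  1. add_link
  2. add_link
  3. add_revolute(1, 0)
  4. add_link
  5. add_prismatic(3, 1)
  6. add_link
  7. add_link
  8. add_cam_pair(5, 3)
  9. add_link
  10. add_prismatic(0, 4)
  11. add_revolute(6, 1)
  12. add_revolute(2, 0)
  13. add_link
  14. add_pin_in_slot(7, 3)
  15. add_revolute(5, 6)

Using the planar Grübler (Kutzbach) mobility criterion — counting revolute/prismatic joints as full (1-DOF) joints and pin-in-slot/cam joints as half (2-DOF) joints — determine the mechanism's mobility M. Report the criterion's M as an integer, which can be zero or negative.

ground; <1,0,0>
#1 <2,0,0>
#2 <3,0,0>
R:1↔0 J1 <3,1,0>
#3 <4,1,0>
P:3↔1 J1 <4,2,0>
#4 <5,2,0>
#5 <6,2,0>
C:5↔3 J2 <6,2,1>
#6 <7,2,1>
P:0↔4 J1 <7,3,1>
R:6↔1 J1 <7,4,1>
R:2↔0 J1 <7,5,1>
#7 <8,5,1>
PS:7↔3 J2 <8,5,2>
R:5↔6 J1 <8,6,2>
3×7 − 2×6 − 1×2 = 7

M = 7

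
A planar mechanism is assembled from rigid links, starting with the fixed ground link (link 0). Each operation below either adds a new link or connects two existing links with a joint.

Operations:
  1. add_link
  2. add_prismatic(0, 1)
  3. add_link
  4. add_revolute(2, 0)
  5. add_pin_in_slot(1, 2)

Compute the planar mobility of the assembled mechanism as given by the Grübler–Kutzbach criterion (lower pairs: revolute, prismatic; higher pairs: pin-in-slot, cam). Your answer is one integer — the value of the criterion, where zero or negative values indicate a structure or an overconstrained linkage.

ground; <1,0,0>
#1 <2,0,0>
P:0↔1 J1 <2,1,0>
#2 <3,1,0>
R:2↔0 J1 <3,2,0>
PS:1↔2 J2 <3,2,1>
3×2 − 2×2 − 1×1 = 1

M = 1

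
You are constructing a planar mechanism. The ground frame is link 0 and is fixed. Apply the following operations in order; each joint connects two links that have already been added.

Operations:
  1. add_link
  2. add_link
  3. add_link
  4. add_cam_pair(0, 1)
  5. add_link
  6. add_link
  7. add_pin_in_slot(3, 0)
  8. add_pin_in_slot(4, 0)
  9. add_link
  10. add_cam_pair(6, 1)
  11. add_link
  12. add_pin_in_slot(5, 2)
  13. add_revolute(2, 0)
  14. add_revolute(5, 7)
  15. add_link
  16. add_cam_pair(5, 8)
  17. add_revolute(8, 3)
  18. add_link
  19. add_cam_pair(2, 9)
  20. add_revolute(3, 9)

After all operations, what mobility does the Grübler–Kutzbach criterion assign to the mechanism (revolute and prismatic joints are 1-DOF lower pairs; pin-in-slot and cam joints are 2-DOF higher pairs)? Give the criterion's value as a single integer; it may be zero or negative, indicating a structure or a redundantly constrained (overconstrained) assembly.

M = 12

[1;0;0] (link 0 is ground)
L+ [2;0;0]
L+ [3;0;0]
L+ [4;0;0]
C(0,1)∈J2 [4;0;1]
L+ [5;0;1]
L+ [6;0;1]
PS(3,0)∈J2 [6;0;2]
PS(4,0)∈J2 [6;0;3]
L+ [7;0;3]
C(6,1)∈J2 [7;0;4]
L+ [8;0;4]
PS(5,2)∈J2 [8;0;5]
R(2,0)∈J1 [8;1;5]
R(5,7)∈J1 [8;2;5]
L+ [9;2;5]
C(5,8)∈J2 [9;2;6]
R(8,3)∈J1 [9;3;6]
L+ [10;3;6]
C(2,9)∈J2 [10;3;7]
R(3,9)∈J1 [10;4;7]
mobility = 27 − 8 − 7 = 12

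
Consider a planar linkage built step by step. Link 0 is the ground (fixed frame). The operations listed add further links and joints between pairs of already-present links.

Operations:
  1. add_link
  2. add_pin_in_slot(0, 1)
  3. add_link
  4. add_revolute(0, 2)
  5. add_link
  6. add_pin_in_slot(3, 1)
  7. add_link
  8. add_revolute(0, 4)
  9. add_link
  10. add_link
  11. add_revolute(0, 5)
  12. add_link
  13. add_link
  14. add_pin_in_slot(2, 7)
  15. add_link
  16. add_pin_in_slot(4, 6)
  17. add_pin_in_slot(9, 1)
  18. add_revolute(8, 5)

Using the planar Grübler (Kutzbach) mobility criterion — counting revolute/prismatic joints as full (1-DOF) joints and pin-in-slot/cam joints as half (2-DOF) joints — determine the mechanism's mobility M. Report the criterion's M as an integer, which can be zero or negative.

M = 14

(L,J1,J2)=(1,0,0); link0 fixed
link1: (2,0,0)
PS 0-1 [J2]: (2,0,1)
link2: (3,0,1)
R 0-2 [J1]: (3,1,1)
link3: (4,1,1)
PS 3-1 [J2]: (4,1,2)
link4: (5,1,2)
R 0-4 [J1]: (5,2,2)
link5: (6,2,2)
link6: (7,2,2)
R 0-5 [J1]: (7,3,2)
link7: (8,3,2)
link8: (9,3,2)
PS 2-7 [J2]: (9,3,3)
link9: (10,3,3)
PS 4-6 [J2]: (10,3,4)
PS 9-1 [J2]: (10,3,5)
R 8-5 [J1]: (10,4,5)
Grübler: 3·9 − 2·4 − 5 = 14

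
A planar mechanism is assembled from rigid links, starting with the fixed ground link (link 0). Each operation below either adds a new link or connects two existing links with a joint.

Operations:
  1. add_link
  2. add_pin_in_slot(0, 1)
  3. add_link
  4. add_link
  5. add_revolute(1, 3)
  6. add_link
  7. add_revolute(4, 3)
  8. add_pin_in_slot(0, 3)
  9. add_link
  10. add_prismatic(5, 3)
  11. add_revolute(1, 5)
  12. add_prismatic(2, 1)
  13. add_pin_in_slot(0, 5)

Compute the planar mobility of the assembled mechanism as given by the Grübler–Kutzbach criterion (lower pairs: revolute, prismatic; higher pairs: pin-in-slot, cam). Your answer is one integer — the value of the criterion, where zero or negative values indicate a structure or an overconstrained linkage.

M = 2

ground; <1,0,0>
#1 <2,0,0>
PS:0↔1 J2 <2,0,1>
#2 <3,0,1>
#3 <4,0,1>
R:1↔3 J1 <4,1,1>
#4 <5,1,1>
R:4↔3 J1 <5,2,1>
PS:0↔3 J2 <5,2,2>
#5 <6,2,2>
P:5↔3 J1 <6,3,2>
R:1↔5 J1 <6,4,2>
P:2↔1 J1 <6,5,2>
PS:0↔5 J2 <6,5,3>
3×5 − 2×5 − 1×3 = 2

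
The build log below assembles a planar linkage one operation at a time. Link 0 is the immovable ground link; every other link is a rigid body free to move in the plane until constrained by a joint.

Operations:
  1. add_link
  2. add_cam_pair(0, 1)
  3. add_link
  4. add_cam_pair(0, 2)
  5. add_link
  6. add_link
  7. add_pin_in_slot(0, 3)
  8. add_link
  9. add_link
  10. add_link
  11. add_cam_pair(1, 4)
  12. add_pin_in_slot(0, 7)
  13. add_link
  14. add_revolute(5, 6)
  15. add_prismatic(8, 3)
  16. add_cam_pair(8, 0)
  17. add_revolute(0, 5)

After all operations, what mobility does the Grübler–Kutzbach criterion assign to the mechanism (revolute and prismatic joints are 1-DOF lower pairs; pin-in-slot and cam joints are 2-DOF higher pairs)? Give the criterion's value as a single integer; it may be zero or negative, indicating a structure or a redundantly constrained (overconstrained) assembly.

L=1 J1=0 J2=0
add link → L=2 J1=0 J2=0
C@0,1 dof=2 J2 → L=2 J1=0 J2=1
add link → L=3 J1=0 J2=1
C@0,2 dof=2 J2 → L=3 J1=0 J2=2
add link → L=4 J1=0 J2=2
add link → L=5 J1=0 J2=2
PS@0,3 dof=2 J2 → L=5 J1=0 J2=3
add link → L=6 J1=0 J2=3
add link → L=7 J1=0 J2=3
add link → L=8 J1=0 J2=3
C@1,4 dof=2 J2 → L=8 J1=0 J2=4
PS@0,7 dof=2 J2 → L=8 J1=0 J2=5
add link → L=9 J1=0 J2=5
R@5,6 dof=1 J1 → L=9 J1=1 J2=5
P@8,3 dof=1 J1 → L=9 J1=2 J2=5
C@8,0 dof=2 J2 → L=9 J1=2 J2=6
R@0,5 dof=1 J1 → L=9 J1=3 J2=6
M=3(L−1)−2J1−J2=3·8−2·3−6=12

M = 12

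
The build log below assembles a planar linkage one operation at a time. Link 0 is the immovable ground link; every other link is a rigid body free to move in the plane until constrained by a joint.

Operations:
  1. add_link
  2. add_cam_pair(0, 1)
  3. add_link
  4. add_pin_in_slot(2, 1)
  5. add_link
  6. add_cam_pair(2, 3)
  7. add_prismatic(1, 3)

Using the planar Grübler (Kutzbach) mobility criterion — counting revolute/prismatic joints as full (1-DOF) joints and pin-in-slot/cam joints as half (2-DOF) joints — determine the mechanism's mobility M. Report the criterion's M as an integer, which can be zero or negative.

ground; <1,0,0>
#1 <2,0,0>
C:0↔1 J2 <2,0,1>
#2 <3,0,1>
PS:2↔1 J2 <3,0,2>
#3 <4,0,2>
C:2↔3 J2 <4,0,3>
P:1↔3 J1 <4,1,3>
3×3 − 2×1 − 1×3 = 4

M = 4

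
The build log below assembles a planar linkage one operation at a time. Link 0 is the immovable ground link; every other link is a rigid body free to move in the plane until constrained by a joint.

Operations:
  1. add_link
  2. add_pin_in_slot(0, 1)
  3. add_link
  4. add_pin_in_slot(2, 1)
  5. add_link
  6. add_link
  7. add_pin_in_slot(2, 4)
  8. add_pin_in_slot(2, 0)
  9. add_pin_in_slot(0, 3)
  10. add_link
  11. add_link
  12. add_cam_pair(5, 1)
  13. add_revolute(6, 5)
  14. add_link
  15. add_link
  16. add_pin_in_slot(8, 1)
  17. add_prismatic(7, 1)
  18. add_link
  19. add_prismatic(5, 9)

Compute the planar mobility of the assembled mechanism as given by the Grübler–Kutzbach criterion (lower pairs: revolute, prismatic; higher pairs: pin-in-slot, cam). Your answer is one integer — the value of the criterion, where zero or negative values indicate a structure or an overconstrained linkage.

link 0 = ground. State L|J1|J2 = 1|0|0
+link1  2|0|0
PS(0,1) f=2→J2  2|0|1
+link2  3|0|1
PS(2,1) f=2→J2  3|0|2
+link3  4|0|2
+link4  5|0|2
PS(2,4) f=2→J2  5|0|3
PS(2,0) f=2→J2  5|0|4
PS(0,3) f=2→J2  5|0|5
+link5  6|0|5
+link6  7|0|5
C(5,1) f=2→J2  7|0|6
R(6,5) f=1→J1  7|1|6
+link7  8|1|6
+link8  9|1|6
PS(8,1) f=2→J2  9|1|7
P(7,1) f=1→J1  9|2|7
+link9  10|2|7
P(5,9) f=1→J1  10|3|7
M = 3(10−1)−2·3−7 = 27−6−7 = 14

M = 14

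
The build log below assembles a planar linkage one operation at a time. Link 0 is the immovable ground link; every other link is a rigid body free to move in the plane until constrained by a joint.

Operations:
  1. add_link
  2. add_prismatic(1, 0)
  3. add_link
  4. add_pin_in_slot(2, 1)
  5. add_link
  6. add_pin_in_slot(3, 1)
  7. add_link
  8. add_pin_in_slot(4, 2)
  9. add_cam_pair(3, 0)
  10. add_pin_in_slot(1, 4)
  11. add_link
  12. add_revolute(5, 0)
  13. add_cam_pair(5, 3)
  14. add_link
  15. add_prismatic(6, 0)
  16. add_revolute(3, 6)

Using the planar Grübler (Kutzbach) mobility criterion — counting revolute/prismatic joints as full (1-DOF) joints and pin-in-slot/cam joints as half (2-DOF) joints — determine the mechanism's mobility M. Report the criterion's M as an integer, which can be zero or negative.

M = 4

[1;0;0] (link 0 is ground)
L+ [2;0;0]
P(1,0)∈J1 [2;1;0]
L+ [3;1;0]
PS(2,1)∈J2 [3;1;1]
L+ [4;1;1]
PS(3,1)∈J2 [4;1;2]
L+ [5;1;2]
PS(4,2)∈J2 [5;1;3]
C(3,0)∈J2 [5;1;4]
PS(1,4)∈J2 [5;1;5]
L+ [6;1;5]
R(5,0)∈J1 [6;2;5]
C(5,3)∈J2 [6;2;6]
L+ [7;2;6]
P(6,0)∈J1 [7;3;6]
R(3,6)∈J1 [7;4;6]
mobility = 18 − 8 − 6 = 4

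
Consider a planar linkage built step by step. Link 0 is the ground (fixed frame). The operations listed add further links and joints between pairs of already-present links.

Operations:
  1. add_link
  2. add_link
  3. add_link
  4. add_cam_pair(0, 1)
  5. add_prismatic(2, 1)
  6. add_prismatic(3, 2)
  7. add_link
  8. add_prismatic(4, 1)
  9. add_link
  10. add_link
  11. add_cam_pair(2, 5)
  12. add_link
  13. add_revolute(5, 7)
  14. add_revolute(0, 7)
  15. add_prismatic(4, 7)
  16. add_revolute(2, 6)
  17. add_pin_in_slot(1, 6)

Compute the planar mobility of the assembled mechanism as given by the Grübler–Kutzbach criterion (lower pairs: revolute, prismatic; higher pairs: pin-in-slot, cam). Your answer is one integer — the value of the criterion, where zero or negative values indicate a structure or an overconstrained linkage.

(L,J1,J2)=(1,0,0); link0 fixed
link1: (2,0,0)
link2: (3,0,0)
link3: (4,0,0)
C 0-1 [J2]: (4,0,1)
P 2-1 [J1]: (4,1,1)
P 3-2 [J1]: (4,2,1)
link4: (5,2,1)
P 4-1 [J1]: (5,3,1)
link5: (6,3,1)
link6: (7,3,1)
C 2-5 [J2]: (7,3,2)
link7: (8,3,2)
R 5-7 [J1]: (8,4,2)
R 0-7 [J1]: (8,5,2)
P 4-7 [J1]: (8,6,2)
R 2-6 [J1]: (8,7,2)
PS 1-6 [J2]: (8,7,3)
Grübler: 3·7 − 2·7 − 3 = 4

M = 4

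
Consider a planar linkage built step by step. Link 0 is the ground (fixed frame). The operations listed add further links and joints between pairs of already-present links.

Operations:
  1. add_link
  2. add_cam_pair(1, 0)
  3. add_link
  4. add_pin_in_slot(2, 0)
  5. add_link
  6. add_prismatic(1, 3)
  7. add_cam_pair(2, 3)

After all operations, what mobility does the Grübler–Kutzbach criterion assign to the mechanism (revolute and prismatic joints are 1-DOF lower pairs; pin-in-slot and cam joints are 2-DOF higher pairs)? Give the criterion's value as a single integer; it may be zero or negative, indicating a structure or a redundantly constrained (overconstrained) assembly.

M = 4

[1;0;0] (link 0 is ground)
L+ [2;0;0]
C(1,0)∈J2 [2;0;1]
L+ [3;0;1]
PS(2,0)∈J2 [3;0;2]
L+ [4;0;2]
P(1,3)∈J1 [4;1;2]
C(2,3)∈J2 [4;1;3]
mobility = 9 − 2 − 3 = 4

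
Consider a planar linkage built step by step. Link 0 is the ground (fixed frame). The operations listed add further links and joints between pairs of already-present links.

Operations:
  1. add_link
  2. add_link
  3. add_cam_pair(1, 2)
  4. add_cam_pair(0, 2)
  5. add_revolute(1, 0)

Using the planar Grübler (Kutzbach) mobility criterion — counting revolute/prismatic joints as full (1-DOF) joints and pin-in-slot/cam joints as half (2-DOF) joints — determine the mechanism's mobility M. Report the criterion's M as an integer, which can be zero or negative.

ground; <1,0,0>
#1 <2,0,0>
#2 <3,0,0>
C:1↔2 J2 <3,0,1>
C:0↔2 J2 <3,0,2>
R:1↔0 J1 <3,1,2>
3×2 − 2×1 − 1×2 = 2

M = 2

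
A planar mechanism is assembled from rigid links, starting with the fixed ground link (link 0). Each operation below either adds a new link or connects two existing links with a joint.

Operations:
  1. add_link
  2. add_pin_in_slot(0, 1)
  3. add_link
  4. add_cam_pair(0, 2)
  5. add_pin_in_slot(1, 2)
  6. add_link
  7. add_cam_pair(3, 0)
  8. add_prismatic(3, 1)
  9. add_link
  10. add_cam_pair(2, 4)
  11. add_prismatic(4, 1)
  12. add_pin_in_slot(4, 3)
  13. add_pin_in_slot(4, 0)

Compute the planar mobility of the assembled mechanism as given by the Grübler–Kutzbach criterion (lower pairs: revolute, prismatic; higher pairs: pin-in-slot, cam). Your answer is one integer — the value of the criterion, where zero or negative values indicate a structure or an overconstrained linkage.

ground; <1,0,0>
#1 <2,0,0>
PS:0↔1 J2 <2,0,1>
#2 <3,0,1>
C:0↔2 J2 <3,0,2>
PS:1↔2 J2 <3,0,3>
#3 <4,0,3>
C:3↔0 J2 <4,0,4>
P:3↔1 J1 <4,1,4>
#4 <5,1,4>
C:2↔4 J2 <5,1,5>
P:4↔1 J1 <5,2,5>
PS:4↔3 J2 <5,2,6>
PS:4↔0 J2 <5,2,7>
3×4 − 2×2 − 1×7 = 1

M = 1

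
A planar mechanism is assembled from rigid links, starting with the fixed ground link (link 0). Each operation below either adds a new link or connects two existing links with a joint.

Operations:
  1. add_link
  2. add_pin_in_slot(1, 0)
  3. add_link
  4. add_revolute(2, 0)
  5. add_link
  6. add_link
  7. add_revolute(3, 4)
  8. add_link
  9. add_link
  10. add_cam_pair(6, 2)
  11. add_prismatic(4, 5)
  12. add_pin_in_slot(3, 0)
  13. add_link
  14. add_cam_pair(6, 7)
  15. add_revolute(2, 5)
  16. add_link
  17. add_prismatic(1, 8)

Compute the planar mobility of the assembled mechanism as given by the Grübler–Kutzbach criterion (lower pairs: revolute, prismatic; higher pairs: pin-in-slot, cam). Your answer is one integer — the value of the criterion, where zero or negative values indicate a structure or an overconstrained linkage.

M = 10

(L,J1,J2)=(1,0,0); link0 fixed
link1: (2,0,0)
PS 1-0 [J2]: (2,0,1)
link2: (3,0,1)
R 2-0 [J1]: (3,1,1)
link3: (4,1,1)
link4: (5,1,1)
R 3-4 [J1]: (5,2,1)
link5: (6,2,1)
link6: (7,2,1)
C 6-2 [J2]: (7,2,2)
P 4-5 [J1]: (7,3,2)
PS 3-0 [J2]: (7,3,3)
link7: (8,3,3)
C 6-7 [J2]: (8,3,4)
R 2-5 [J1]: (8,4,4)
link8: (9,4,4)
P 1-8 [J1]: (9,5,4)
Grübler: 3·8 − 2·5 − 4 = 10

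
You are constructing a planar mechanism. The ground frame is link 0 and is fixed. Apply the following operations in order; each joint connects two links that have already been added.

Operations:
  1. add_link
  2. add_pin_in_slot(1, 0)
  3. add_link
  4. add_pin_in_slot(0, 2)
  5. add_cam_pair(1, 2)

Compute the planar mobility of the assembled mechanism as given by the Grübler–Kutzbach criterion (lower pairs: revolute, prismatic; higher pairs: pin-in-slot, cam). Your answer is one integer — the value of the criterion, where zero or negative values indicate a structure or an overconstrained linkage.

ground; <1,0,0>
#1 <2,0,0>
PS:1↔0 J2 <2,0,1>
#2 <3,0,1>
PS:0↔2 J2 <3,0,2>
C:1↔2 J2 <3,0,3>
3×2 − 2×0 − 1×3 = 3

M = 3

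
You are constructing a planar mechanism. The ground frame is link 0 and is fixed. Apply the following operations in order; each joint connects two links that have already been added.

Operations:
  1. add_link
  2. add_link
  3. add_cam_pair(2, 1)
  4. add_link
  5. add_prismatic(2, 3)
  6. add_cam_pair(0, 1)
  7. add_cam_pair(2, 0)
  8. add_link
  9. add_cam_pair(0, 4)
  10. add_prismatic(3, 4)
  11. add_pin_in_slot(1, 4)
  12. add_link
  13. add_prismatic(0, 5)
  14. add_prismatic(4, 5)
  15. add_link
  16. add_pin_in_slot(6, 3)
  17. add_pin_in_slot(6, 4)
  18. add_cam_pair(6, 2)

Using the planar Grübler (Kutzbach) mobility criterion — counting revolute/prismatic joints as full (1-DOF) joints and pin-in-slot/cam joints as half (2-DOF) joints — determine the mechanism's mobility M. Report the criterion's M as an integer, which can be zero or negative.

M = 2

[1;0;0] (link 0 is ground)
L+ [2;0;0]
L+ [3;0;0]
C(2,1)∈J2 [3;0;1]
L+ [4;0;1]
P(2,3)∈J1 [4;1;1]
C(0,1)∈J2 [4;1;2]
C(2,0)∈J2 [4;1;3]
L+ [5;1;3]
C(0,4)∈J2 [5;1;4]
P(3,4)∈J1 [5;2;4]
PS(1,4)∈J2 [5;2;5]
L+ [6;2;5]
P(0,5)∈J1 [6;3;5]
P(4,5)∈J1 [6;4;5]
L+ [7;4;5]
PS(6,3)∈J2 [7;4;6]
PS(6,4)∈J2 [7;4;7]
C(6,2)∈J2 [7;4;8]
mobility = 18 − 8 − 8 = 2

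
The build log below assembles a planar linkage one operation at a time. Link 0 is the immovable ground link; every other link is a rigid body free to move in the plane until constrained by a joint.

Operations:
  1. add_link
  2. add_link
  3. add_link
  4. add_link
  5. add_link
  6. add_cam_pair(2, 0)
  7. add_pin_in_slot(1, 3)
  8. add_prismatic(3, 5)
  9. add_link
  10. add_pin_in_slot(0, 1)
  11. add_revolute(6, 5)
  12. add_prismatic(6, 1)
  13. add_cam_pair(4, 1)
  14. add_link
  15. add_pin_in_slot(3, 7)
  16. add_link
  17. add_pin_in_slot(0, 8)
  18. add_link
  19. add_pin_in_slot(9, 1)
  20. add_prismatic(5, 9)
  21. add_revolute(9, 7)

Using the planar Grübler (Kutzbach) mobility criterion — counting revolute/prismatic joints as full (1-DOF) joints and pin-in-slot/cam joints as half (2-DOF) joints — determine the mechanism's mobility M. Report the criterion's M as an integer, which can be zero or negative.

(L,J1,J2)=(1,0,0); link0 fixed
link1: (2,0,0)
link2: (3,0,0)
link3: (4,0,0)
link4: (5,0,0)
link5: (6,0,0)
C 2-0 [J2]: (6,0,1)
PS 1-3 [J2]: (6,0,2)
P 3-5 [J1]: (6,1,2)
link6: (7,1,2)
PS 0-1 [J2]: (7,1,3)
R 6-5 [J1]: (7,2,3)
P 6-1 [J1]: (7,3,3)
C 4-1 [J2]: (7,3,4)
link7: (8,3,4)
PS 3-7 [J2]: (8,3,5)
link8: (9,3,5)
PS 0-8 [J2]: (9,3,6)
link9: (10,3,6)
PS 9-1 [J2]: (10,3,7)
P 5-9 [J1]: (10,4,7)
R 9-7 [J1]: (10,5,7)
Grübler: 3·9 − 2·5 − 7 = 10

M = 10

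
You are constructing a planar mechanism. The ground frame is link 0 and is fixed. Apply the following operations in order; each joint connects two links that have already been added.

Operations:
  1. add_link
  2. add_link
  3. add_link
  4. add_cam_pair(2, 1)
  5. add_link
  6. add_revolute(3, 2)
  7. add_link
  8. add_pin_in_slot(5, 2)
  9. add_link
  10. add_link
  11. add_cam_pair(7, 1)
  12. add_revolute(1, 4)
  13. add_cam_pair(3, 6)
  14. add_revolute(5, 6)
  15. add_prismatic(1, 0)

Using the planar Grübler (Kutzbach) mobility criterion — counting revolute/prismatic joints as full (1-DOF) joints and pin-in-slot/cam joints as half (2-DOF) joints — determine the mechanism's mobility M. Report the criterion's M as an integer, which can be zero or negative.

[1;0;0] (link 0 is ground)
L+ [2;0;0]
L+ [3;0;0]
L+ [4;0;0]
C(2,1)∈J2 [4;0;1]
L+ [5;0;1]
R(3,2)∈J1 [5;1;1]
L+ [6;1;1]
PS(5,2)∈J2 [6;1;2]
L+ [7;1;2]
L+ [8;1;2]
C(7,1)∈J2 [8;1;3]
R(1,4)∈J1 [8;2;3]
C(3,6)∈J2 [8;2;4]
R(5,6)∈J1 [8;3;4]
P(1,0)∈J1 [8;4;4]
mobility = 21 − 8 − 4 = 9

M = 9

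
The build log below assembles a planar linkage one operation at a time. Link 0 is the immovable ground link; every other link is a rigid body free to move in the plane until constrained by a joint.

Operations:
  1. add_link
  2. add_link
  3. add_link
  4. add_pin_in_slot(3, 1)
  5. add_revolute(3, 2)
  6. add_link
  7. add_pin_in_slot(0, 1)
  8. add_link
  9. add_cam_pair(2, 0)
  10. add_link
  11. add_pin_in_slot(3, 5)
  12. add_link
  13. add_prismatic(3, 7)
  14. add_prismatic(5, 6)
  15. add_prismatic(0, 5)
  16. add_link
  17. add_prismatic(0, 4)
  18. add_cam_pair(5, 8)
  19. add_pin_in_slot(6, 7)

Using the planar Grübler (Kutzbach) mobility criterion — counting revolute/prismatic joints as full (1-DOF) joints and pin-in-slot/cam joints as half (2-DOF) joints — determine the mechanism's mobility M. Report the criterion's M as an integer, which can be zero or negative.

[1;0;0] (link 0 is ground)
L+ [2;0;0]
L+ [3;0;0]
L+ [4;0;0]
PS(3,1)∈J2 [4;0;1]
R(3,2)∈J1 [4;1;1]
L+ [5;1;1]
PS(0,1)∈J2 [5;1;2]
L+ [6;1;2]
C(2,0)∈J2 [6;1;3]
L+ [7;1;3]
PS(3,5)∈J2 [7;1;4]
L+ [8;1;4]
P(3,7)∈J1 [8;2;4]
P(5,6)∈J1 [8;3;4]
P(0,5)∈J1 [8;4;4]
L+ [9;4;4]
P(0,4)∈J1 [9;5;4]
C(5,8)∈J2 [9;5;5]
PS(6,7)∈J2 [9;5;6]
mobility = 24 − 10 − 6 = 8

M = 8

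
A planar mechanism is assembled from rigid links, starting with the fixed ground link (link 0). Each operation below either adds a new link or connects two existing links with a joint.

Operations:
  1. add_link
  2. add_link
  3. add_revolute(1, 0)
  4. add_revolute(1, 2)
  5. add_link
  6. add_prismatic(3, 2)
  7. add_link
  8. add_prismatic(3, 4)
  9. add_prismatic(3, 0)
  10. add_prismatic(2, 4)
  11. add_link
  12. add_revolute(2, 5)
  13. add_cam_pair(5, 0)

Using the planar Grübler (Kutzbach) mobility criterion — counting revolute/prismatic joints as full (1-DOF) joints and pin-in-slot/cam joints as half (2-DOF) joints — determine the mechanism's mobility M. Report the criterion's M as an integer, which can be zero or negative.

M = 0

ground; <1,0,0>
#1 <2,0,0>
#2 <3,0,0>
R:1↔0 J1 <3,1,0>
R:1↔2 J1 <3,2,0>
#3 <4,2,0>
P:3↔2 J1 <4,3,0>
#4 <5,3,0>
P:3↔4 J1 <5,4,0>
P:3↔0 J1 <5,5,0>
P:2↔4 J1 <5,6,0>
#5 <6,6,0>
R:2↔5 J1 <6,7,0>
C:5↔0 J2 <6,7,1>
3×5 − 2×7 − 1×1 = 0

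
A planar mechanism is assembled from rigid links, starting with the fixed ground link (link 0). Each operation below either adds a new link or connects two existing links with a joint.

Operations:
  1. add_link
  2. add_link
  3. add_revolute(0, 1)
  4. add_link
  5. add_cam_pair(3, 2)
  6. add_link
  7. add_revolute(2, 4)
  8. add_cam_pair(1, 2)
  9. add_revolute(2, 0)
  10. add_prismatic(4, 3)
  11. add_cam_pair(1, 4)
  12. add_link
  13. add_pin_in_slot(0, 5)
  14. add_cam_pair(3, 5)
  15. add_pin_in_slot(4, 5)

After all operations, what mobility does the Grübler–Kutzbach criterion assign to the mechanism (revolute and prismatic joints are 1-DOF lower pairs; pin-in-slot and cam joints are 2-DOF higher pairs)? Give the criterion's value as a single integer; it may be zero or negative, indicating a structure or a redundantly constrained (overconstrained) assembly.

[1;0;0] (link 0 is ground)
L+ [2;0;0]
L+ [3;0;0]
R(0,1)∈J1 [3;1;0]
L+ [4;1;0]
C(3,2)∈J2 [4;1;1]
L+ [5;1;1]
R(2,4)∈J1 [5;2;1]
C(1,2)∈J2 [5;2;2]
R(2,0)∈J1 [5;3;2]
P(4,3)∈J1 [5;4;2]
C(1,4)∈J2 [5;4;3]
L+ [6;4;3]
PS(0,5)∈J2 [6;4;4]
C(3,5)∈J2 [6;4;5]
PS(4,5)∈J2 [6;4;6]
mobility = 15 − 8 − 6 = 1

M = 1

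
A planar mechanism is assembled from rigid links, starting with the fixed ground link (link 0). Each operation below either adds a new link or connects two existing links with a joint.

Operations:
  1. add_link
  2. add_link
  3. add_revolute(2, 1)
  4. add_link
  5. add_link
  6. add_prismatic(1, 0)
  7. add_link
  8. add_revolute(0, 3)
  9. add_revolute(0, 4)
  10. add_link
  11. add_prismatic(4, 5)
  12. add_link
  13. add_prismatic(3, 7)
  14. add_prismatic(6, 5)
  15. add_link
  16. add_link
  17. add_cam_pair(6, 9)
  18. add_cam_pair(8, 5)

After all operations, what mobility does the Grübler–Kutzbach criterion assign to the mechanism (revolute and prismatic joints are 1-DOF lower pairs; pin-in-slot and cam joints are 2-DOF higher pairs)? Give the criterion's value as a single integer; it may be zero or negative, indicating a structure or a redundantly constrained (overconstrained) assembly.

M = 11

L=1 J1=0 J2=0
add link → L=2 J1=0 J2=0
add link → L=3 J1=0 J2=0
R@2,1 dof=1 J1 → L=3 J1=1 J2=0
add link → L=4 J1=1 J2=0
add link → L=5 J1=1 J2=0
P@1,0 dof=1 J1 → L=5 J1=2 J2=0
add link → L=6 J1=2 J2=0
R@0,3 dof=1 J1 → L=6 J1=3 J2=0
R@0,4 dof=1 J1 → L=6 J1=4 J2=0
add link → L=7 J1=4 J2=0
P@4,5 dof=1 J1 → L=7 J1=5 J2=0
add link → L=8 J1=5 J2=0
P@3,7 dof=1 J1 → L=8 J1=6 J2=0
P@6,5 dof=1 J1 → L=8 J1=7 J2=0
add link → L=9 J1=7 J2=0
add link → L=10 J1=7 J2=0
C@6,9 dof=2 J2 → L=10 J1=7 J2=1
C@8,5 dof=2 J2 → L=10 J1=7 J2=2
M=3(L−1)−2J1−J2=3·9−2·7−2=11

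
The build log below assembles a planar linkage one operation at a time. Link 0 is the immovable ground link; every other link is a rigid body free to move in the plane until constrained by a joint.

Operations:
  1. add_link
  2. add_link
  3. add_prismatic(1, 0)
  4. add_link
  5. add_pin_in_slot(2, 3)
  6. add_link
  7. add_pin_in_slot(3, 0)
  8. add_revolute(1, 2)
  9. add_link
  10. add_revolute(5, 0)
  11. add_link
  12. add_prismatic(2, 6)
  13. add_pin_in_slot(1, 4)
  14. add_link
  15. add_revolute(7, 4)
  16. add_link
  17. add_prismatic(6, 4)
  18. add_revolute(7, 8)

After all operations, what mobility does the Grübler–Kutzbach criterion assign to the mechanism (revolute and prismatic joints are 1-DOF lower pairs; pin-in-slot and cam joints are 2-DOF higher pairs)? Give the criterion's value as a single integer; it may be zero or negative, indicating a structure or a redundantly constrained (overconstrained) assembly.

M = 7

(L,J1,J2)=(1,0,0); link0 fixed
link1: (2,0,0)
link2: (3,0,0)
P 1-0 [J1]: (3,1,0)
link3: (4,1,0)
PS 2-3 [J2]: (4,1,1)
link4: (5,1,1)
PS 3-0 [J2]: (5,1,2)
R 1-2 [J1]: (5,2,2)
link5: (6,2,2)
R 5-0 [J1]: (6,3,2)
link6: (7,3,2)
P 2-6 [J1]: (7,4,2)
PS 1-4 [J2]: (7,4,3)
link7: (8,4,3)
R 7-4 [J1]: (8,5,3)
link8: (9,5,3)
P 6-4 [J1]: (9,6,3)
R 7-8 [J1]: (9,7,3)
Grübler: 3·8 − 2·7 − 3 = 7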